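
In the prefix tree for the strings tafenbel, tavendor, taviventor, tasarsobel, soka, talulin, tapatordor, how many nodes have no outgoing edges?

7

A leaf is a node with no children — equivalently, the end of a word that is not a proper prefix of any other stored word.
Those words: "soka", "tafenbel", "talulin", "tapatordor", "tasarsobel", "tavendor", "taviventor"
Leaf count: 7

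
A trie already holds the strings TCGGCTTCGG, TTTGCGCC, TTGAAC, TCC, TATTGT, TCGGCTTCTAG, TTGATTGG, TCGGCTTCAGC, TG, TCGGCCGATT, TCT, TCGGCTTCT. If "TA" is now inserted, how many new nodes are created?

0

"TA" is already a full path in the trie; only an end-marker is added.
No new nodes are needed: 0.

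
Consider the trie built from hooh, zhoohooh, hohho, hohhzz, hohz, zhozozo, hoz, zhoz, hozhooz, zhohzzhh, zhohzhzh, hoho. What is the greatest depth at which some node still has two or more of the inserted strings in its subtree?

5

Look for the deepest trie node that still has at least two words in its subtree.
e.g. "zhohzhzh" and "zhohzzhh" share the prefix "zhohz" of length 5; no pair shares a longer one.
Longest shared-prefix length: 5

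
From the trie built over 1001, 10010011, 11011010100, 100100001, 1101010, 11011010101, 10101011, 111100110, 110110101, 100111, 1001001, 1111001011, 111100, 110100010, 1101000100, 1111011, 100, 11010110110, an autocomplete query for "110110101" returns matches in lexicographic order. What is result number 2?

11011010100

Filter for "110110101…" and sort: "110110101", "11011010100", "11011010101"
The 2nd is 11011010100.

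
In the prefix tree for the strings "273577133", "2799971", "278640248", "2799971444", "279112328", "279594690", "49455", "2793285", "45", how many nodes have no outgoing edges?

Leaves are exactly the stored words that no other stored word extends.
Those words: "273577133", "278640248", "279112328", "2793285", "279594690", "2799971444", "45", "49455"
Leaf count: 8

8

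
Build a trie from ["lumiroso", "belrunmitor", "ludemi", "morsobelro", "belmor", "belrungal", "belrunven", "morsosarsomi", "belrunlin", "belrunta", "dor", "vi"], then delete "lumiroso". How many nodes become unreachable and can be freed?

6

A node on "lumiroso"'s path can go only if nothing else ends at it or branches off below it.
The suffix "miroso" (6 nodes) is used only by "lumiroso"; the node for "lu" still has the child "d", so pruning stops there.
Nodes removed: 6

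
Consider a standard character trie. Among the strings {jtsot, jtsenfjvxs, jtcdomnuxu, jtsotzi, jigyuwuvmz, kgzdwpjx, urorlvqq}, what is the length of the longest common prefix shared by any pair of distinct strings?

Look for the deepest trie node that still has at least two words in its subtree.
"jtsot" and "jtsotzi" agree on "jtsot" (5 characters) before diverging; nothing deeper is shared.
Longest shared-prefix length: 5

5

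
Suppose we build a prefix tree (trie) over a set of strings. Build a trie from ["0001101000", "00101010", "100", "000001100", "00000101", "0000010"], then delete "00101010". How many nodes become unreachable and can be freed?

6

After clearing the end-marker at "00101010", prune upward until reaching a node still needed by another word.
The suffix "101010" (6 nodes) is used only by "00101010"; the node for "00" still has the child "0", so pruning stops there.
Nodes removed: 6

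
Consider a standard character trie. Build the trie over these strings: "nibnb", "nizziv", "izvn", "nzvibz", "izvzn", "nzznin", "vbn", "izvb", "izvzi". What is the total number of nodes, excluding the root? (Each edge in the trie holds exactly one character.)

29

Count nodes per top-level branch (shared prefixes stored once):
  'i'-branch (izvb, izvn, izvzi, izvzn): 8 nodes
  'n'-branch (nibnb, nizziv, nzvibz, nzznin): 18 nodes
  'v'-branch (vbn): 3 nodes
Sum: 29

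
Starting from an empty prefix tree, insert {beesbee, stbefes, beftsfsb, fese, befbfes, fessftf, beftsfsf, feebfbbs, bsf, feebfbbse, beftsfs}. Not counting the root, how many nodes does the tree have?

Trace insertions, counting only characters that open a new branch:
  "beesbee" → 7 new (b, e, e, s, b, e, e)
  "stbefes" → 7 new (s, t, b, e, f, e, s)
  "beftsfsb" → prefix "be" already present; 6 new (f, t, s, f, s, b)
  "fese" → 4 new (f, e, s, e)
  "befbfes" → prefix "bef" already present; 4 new (b, f, e, s)
  "fessftf" → prefix "fes" already present; 4 new (s, f, t, f)
  "beftsfsf" → prefix "beftsfs" already present; 1 new (f)
  "feebfbbs" → prefix "fe" already present; 6 new (e, b, f, b, b, s)
  "bsf" → prefix "b" already present; 2 new (s, f)
  "feebfbbse" → prefix "feebfbbs" already present; 1 new (e)
  "beftsfs" → prefix "beftsfs" already present; 0 new (none)
Total nodes = 7 + 7 + 6 + 4 + 4 + 4 + 1 + 6 + 2 + 1 + 0 = 42

42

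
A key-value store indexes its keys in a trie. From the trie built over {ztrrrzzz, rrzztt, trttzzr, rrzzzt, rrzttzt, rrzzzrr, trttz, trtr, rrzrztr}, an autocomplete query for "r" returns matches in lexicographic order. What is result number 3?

Words with prefix "r", in lexicographic order: "rrzrztr", "rrzttzt", "rrzztt", "rrzzzrr", "rrzzzt"
Position 3: rrzztt

rrzztt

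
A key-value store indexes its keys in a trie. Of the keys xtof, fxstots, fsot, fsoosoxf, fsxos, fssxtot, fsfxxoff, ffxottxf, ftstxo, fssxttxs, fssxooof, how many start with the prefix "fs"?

7

Walk to "fs"; the words in its subtree are exactly those with that prefix.
Matches: "fsfxxoff", "fsoosoxf", "fsot", "fssxooof", "fssxtot", "fssxttxs", "fsxos"
Count: 7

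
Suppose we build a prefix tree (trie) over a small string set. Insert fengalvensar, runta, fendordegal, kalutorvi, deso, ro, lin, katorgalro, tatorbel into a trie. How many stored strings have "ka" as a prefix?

2

Walk to "ka"; the words in its subtree are exactly those with that prefix.
Words under "ka": kalutorvi, katorgalro
Count: 2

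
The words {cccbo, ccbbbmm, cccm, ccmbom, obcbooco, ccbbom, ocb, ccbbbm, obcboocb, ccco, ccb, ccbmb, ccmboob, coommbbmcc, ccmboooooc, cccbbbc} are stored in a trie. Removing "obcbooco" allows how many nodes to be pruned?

Walk "obcbooco" from the leaf back toward the root, removing each node that no remaining word uses.
The suffix "o" (1 node) is used only by "obcbooco"; the node for "obcbooc" still has the child "b", so pruning stops there.
Nodes removed: 1

1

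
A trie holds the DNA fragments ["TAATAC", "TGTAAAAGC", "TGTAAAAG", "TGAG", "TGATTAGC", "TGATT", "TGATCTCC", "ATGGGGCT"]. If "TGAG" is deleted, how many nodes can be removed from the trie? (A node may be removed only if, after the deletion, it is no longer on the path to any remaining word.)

A node on "TGAG"'s path can go only if nothing else ends at it or branches off below it.
The suffix "G" (1 node) is used only by "TGAG"; the node for "TGA" still has the child "T", so pruning stops there.
Nodes removed: 1

1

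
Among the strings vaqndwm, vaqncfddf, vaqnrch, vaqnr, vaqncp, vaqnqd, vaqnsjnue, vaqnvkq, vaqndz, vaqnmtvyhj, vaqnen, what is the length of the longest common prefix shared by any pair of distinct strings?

5

Equivalently: take the maximum, over all pairs, of their longest common prefix length.
e.g. "vaqncfddf" and "vaqncp" share the prefix "vaqnc" of length 5; no pair shares a longer one.
Longest shared-prefix length: 5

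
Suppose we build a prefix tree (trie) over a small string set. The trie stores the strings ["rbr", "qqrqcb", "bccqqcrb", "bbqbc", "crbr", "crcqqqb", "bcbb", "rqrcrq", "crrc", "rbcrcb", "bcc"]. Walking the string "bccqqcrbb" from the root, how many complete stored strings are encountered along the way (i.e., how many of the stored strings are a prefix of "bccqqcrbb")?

2

Traverse "bccqqcrbb" character by character; count nodes along the way that are marked as word ends.
Prefixes of the query that are stored words: "bcc", "bccqqcrb"
Count: 2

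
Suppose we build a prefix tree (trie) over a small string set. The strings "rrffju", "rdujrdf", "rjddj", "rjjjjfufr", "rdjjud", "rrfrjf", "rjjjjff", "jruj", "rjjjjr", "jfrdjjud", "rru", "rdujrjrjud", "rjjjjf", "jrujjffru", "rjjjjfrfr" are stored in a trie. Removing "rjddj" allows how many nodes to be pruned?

After clearing the end-marker at "rjddj", prune upward until reaching a node still needed by another word.
The suffix "ddj" (3 nodes) is used only by "rjddj"; the node for "rj" still has the child "j", so pruning stops there.
Nodes removed: 3

3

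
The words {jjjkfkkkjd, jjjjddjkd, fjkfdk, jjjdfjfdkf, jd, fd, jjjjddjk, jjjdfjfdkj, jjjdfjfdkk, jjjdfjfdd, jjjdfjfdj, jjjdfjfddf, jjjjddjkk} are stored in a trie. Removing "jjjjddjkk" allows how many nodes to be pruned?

After clearing the end-marker at "jjjjddjkk", prune upward until reaching a node still needed by another word.
The suffix "k" (1 node) is used only by "jjjjddjkk"; the node for "jjjjddjk" still has the child "d", so pruning stops there.
Nodes removed: 1

1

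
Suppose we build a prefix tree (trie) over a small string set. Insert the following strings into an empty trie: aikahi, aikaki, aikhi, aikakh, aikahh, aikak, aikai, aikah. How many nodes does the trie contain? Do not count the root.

Count nodes per top-level branch (shared prefixes stored once):
  'a'-branch (aikah, aikahh, aikahi, aikai, aikak, aikakh, aikaki, aikhi): 13 nodes
Sum: 13

13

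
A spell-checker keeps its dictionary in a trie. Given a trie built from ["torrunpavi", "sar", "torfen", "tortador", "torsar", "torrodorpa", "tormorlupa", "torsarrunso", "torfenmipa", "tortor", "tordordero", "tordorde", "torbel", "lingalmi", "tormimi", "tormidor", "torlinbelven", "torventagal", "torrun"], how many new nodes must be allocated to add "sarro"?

2

The longest prefix of "sarro" already in the trie is "sar" (length 3).
So 5 − 3 = 2 new nodes.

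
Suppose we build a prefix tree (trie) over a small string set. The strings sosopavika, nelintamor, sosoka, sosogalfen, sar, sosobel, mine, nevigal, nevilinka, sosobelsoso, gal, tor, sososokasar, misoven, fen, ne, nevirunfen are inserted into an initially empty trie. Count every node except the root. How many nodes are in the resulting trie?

78

Trace insertions, counting only characters that open a new branch:
  "sosopavika" → 10 new (s, o, s, o, p, a, v, i, k, a)
  "nelintamor" → 10 new (n, e, l, i, n, t, a, m, o, r)
  "sosoka" → prefix "soso" already present; 2 new (k, a)
  "sosogalfen" → prefix "soso" already present; 6 new (g, a, l, f, e, n)
  "sar" → prefix "s" already present; 2 new (a, r)
  "sosobel" → prefix "soso" already present; 3 new (b, e, l)
  "mine" → 4 new (m, i, n, e)
  "nevigal" → prefix "ne" already present; 5 new (v, i, g, a, l)
  "nevilinka" → prefix "nevi" already present; 5 new (l, i, n, k, a)
  "sosobelsoso" → prefix "sosobel" already present; 4 new (s, o, s, o)
  "gal" → 3 new (g, a, l)
  "tor" → 3 new (t, o, r)
  "sososokasar" → prefix "soso" already present; 7 new (s, o, k, a, s, a, r)
  "misoven" → prefix "mi" already present; 5 new (s, o, v, e, n)
  "fen" → 3 new (f, e, n)
  "ne" → prefix "ne" already present; 0 new (none)
  "nevirunfen" → prefix "nevi" already present; 6 new (r, u, n, f, e, n)
Total nodes = 10 + 10 + 2 + 6 + 2 + 3 + 4 + 5 + 5 + 4 + 3 + 3 + 7 + 5 + 3 + 0 + 6 = 78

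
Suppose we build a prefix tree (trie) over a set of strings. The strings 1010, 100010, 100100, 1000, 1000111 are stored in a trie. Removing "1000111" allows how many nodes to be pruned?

2

After clearing the end-marker at "1000111", prune upward until reaching a node still needed by another word.
The suffix "11" (2 nodes) is used only by "1000111"; the node for "10001" still has the child "0", so pruning stops there.
Nodes removed: 2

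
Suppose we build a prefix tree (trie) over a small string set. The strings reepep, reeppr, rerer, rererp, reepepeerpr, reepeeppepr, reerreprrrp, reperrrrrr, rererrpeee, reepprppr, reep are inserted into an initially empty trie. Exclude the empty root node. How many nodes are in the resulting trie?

Insert word by word; a character creates a node only if that edge doesn't already exist:
  "reepep" → 6 new (r, e, e, p, e, p)
  "reeppr" → prefix "reep" already present; 2 new (p, r)
  "rerer" → prefix "re" already present; 3 new (r, e, r)
  "rererp" → prefix "rerer" already present; 1 new (p)
  "reepepeerpr" → prefix "reepep" already present; 5 new (e, e, r, p, r)
  "reepeeppepr" → prefix "reepe" already present; 6 new (e, p, p, e, p, r)
  "reerreprrrp" → prefix "ree" already present; 8 new (r, r, e, p, r, r, r, p)
  "reperrrrrr" → prefix "re" already present; 8 new (p, e, r, r, r, r, r, r)
  "rererrpeee" → prefix "rerer" already present; 5 new (r, p, e, e, e)
  "reepprppr" → prefix "reeppr" already present; 3 new (p, p, r)
  "reep" → prefix "reep" already present; 0 new (none)
Total nodes = 6 + 2 + 3 + 1 + 5 + 6 + 8 + 8 + 5 + 3 + 0 = 47

47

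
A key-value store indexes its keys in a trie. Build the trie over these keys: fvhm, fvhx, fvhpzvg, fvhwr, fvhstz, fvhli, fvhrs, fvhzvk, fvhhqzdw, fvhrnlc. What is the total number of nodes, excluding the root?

Insert word by word; a character creates a node only if that edge doesn't already exist:
  "fvhm" → 4 new (f, v, h, m)
  "fvhx" → prefix "fvh" already present; 1 new (x)
  "fvhpzvg" → prefix "fvh" already present; 4 new (p, z, v, g)
  "fvhwr" → prefix "fvh" already present; 2 new (w, r)
  "fvhstz" → prefix "fvh" already present; 3 new (s, t, z)
  "fvhli" → prefix "fvh" already present; 2 new (l, i)
  "fvhrs" → prefix "fvh" already present; 2 new (r, s)
  "fvhzvk" → prefix "fvh" already present; 3 new (z, v, k)
  "fvhhqzdw" → prefix "fvh" already present; 5 new (h, q, z, d, w)
  "fvhrnlc" → prefix "fvhr" already present; 3 new (n, l, c)
Total nodes = 4 + 1 + 4 + 2 + 3 + 2 + 2 + 3 + 5 + 3 = 29

29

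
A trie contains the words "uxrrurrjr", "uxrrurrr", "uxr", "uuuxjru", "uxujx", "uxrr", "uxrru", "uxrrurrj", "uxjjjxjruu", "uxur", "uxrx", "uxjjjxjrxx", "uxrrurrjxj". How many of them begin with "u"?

Walk to "u"; the words in its subtree are exactly those with that prefix.
Matches: "uuuxjru", "uxjjjxjruu", "uxjjjxjrxx", "uxr", "uxrr", "uxrru", "uxrrurrj", "uxrrurrjr", "uxrrurrjxj", "uxrrurrr", "uxrx", "uxujx", "uxur"
Count: 13

13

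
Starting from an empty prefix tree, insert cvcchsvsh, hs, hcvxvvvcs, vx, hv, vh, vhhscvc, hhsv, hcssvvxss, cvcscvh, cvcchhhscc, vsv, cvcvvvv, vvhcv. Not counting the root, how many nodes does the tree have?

57

For each word, the new-node count is its length minus the longest prefix already in the trie:
  "cvcchsvsh" → 9 new (c, v, c, c, h, s, v, s, h)
  "hs" → 2 new (h, s)
  "hcvxvvvcs" → prefix "h" already present; 8 new (c, v, x, v, v, v, c, s)
  "vx" → 2 new (v, x)
  "hv" → prefix "h" already present; 1 new (v)
  "vh" → prefix "v" already present; 1 new (h)
  "vhhscvc" → prefix "vh" already present; 5 new (h, s, c, v, c)
  "hhsv" → prefix "h" already present; 3 new (h, s, v)
  "hcssvvxss" → prefix "hc" already present; 7 new (s, s, v, v, x, s, s)
  "cvcscvh" → prefix "cvc" already present; 4 new (s, c, v, h)
  "cvcchhhscc" → prefix "cvcch" already present; 5 new (h, h, s, c, c)
  "vsv" → prefix "v" already present; 2 new (s, v)
  "cvcvvvv" → prefix "cvc" already present; 4 new (v, v, v, v)
  "vvhcv" → prefix "v" already present; 4 new (v, h, c, v)
Total nodes = 9 + 2 + 8 + 2 + 1 + 1 + 5 + 3 + 7 + 4 + 5 + 2 + 4 + 4 = 57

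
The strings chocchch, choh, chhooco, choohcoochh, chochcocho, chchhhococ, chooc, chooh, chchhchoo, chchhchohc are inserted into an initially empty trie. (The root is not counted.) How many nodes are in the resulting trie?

43

Trace insertions, counting only characters that open a new branch:
  "chocchch" → 8 new (c, h, o, c, c, h, c, h)
  "choh" → prefix "cho" already present; 1 new (h)
  "chhooco" → prefix "ch" already present; 5 new (h, o, o, c, o)
  "choohcoochh" → prefix "cho" already present; 8 new (o, h, c, o, o, c, h, h)
  "chochcocho" → prefix "choc" already present; 6 new (h, c, o, c, h, o)
  "chchhhococ" → prefix "ch" already present; 8 new (c, h, h, h, o, c, o, c)
  "chooc" → prefix "choo" already present; 1 new (c)
  "chooh" → prefix "chooh" already present; 0 new (none)
  "chchhchoo" → prefix "chchh" already present; 4 new (c, h, o, o)
  "chchhchohc" → prefix "chchhcho" already present; 2 new (h, c)
Total nodes = 8 + 1 + 5 + 8 + 6 + 8 + 1 + 0 + 4 + 2 = 43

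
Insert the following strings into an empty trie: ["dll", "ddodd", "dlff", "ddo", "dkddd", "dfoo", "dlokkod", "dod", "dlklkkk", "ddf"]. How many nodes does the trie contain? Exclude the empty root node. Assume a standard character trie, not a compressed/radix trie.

29

Trace insertions, counting only characters that open a new branch:
  "dll" → 3 new (d, l, l)
  "ddodd" → prefix "d" already present; 4 new (d, o, d, d)
  "dlff" → prefix "dl" already present; 2 new (f, f)
  "ddo" → prefix "ddo" already present; 0 new (none)
  "dkddd" → prefix "d" already present; 4 new (k, d, d, d)
  "dfoo" → prefix "d" already present; 3 new (f, o, o)
  "dlokkod" → prefix "dl" already present; 5 new (o, k, k, o, d)
  "dod" → prefix "d" already present; 2 new (o, d)
  "dlklkkk" → prefix "dl" already present; 5 new (k, l, k, k, k)
  "ddf" → prefix "dd" already present; 1 new (f)
Total nodes = 3 + 4 + 2 + 0 + 4 + 3 + 5 + 2 + 5 + 1 = 29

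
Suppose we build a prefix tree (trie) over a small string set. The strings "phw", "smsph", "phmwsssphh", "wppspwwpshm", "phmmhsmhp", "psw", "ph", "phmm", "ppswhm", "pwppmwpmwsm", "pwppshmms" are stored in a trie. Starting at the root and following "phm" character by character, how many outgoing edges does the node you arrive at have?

Walk "phm" from the root, arriving at one node.
Distinct next characters after "phm": m, w.
That node has 2 child edges.

2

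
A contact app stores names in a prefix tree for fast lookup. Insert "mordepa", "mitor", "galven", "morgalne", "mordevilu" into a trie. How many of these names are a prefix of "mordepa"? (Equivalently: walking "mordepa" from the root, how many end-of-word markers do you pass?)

1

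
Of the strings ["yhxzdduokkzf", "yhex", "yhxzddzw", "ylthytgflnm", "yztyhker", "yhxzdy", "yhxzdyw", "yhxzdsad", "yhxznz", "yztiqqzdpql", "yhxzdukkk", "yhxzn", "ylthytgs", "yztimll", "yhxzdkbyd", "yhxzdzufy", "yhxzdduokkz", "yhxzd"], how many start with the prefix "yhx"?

12

Filter for entries beginning with "yhx":
Matches: "yhxzd", "yhxzdduokkz", "yhxzdduokkzf", "yhxzddzw", "yhxzdkbyd", "yhxzdsad", "yhxzdukkk", "yhxzdy", "yhxzdyw", "yhxzdzufy", "yhxzn", "yhxznz"
Count: 12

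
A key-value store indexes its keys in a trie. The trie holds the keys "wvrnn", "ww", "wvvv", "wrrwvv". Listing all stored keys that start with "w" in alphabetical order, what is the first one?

wrrwvv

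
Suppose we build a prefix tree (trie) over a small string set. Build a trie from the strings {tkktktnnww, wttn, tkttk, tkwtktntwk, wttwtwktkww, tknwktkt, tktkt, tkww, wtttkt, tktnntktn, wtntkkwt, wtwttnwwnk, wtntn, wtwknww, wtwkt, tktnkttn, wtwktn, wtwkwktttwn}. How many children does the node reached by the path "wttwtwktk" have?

1

Walk "wttwtwktk" from the root, arriving at one node.
Characters that immediately follow "wttwtwktk" among the stored strings: {w}.
That node has 1 child edge.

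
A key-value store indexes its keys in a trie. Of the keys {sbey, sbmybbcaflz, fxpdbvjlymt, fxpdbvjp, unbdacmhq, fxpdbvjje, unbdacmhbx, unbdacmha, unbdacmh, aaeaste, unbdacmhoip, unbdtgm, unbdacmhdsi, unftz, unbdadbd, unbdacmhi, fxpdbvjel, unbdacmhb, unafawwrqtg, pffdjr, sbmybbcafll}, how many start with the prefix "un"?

12

Walk to "un"; the words in its subtree are exactly those with that prefix.
Words under "un": unafawwrqtg, unbdacmh, unbdacmha, unbdacmhb, unbdacmhbx, unbdacmhdsi, unbdacmhi, unbdacmhoip, unbdacmhq, unbdadbd, unbdtgm, unftz
Count: 12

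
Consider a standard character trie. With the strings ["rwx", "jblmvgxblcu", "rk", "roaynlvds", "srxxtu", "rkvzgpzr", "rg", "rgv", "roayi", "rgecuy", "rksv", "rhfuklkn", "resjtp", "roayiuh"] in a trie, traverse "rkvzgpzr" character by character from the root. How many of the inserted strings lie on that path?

Walk "rkvzgpzr" from the root; an end-of-word marker is hit whenever a stored word is a prefix of "rkvzgpzr".
Prefixes of the query that are stored words: "rk", "rkvzgpzr"
Count: 2

2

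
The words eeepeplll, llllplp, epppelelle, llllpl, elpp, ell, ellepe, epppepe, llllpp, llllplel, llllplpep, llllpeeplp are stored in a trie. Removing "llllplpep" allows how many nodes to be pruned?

2

After clearing the end-marker at "llllplpep", prune upward until reaching a node still needed by another word.
The suffix "ep" (2 nodes) is used only by "llllplpep"; "llllplp" is itself a stored word, so pruning stops there.
Nodes removed: 2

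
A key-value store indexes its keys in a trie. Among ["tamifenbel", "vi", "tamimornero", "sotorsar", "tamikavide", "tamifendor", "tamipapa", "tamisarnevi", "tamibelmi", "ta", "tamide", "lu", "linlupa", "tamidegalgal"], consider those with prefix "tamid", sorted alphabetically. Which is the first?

tamide

DFS of the "tamid" subtree visits, in order: "tamide", "tamidegalgal"
Position 1: tamide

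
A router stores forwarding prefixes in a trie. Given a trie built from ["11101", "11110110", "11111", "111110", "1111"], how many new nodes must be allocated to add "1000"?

3

The longest prefix of "1000" already in the trie is "1" (length 1).
New nodes needed: |"1000"| − 1 = 4 − 1 = 3.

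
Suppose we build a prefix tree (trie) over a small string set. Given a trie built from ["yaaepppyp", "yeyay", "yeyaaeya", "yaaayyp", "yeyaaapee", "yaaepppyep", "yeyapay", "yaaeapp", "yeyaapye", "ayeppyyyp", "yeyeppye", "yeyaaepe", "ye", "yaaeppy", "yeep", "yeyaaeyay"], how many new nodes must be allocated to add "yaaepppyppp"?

2

Walking "yaaepppyppp" from the root, the first 9 characters ("yaaepppyp") follow existing edges; "p" is the first miss.
New nodes needed: |"yaaepppyppp"| − 9 = 11 − 9 = 2.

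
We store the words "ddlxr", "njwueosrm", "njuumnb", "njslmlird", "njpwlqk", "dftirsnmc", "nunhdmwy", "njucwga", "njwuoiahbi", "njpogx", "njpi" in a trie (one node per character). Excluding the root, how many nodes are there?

60

For each word, the new-node count is its length minus the longest prefix already in the trie:
  "ddlxr" → 5 new (d, d, l, x, r)
  "njwueosrm" → 9 new (n, j, w, u, e, o, s, r, m)
  "njuumnb" → prefix "nj" already present; 5 new (u, u, m, n, b)
  "njslmlird" → prefix "nj" already present; 7 new (s, l, m, l, i, r, d)
  "njpwlqk" → prefix "nj" already present; 5 new (p, w, l, q, k)
  "dftirsnmc" → prefix "d" already present; 8 new (f, t, i, r, s, n, m, c)
  "nunhdmwy" → prefix "n" already present; 7 new (u, n, h, d, m, w, y)
  "njucwga" → prefix "nju" already present; 4 new (c, w, g, a)
  "njwuoiahbi" → prefix "njwu" already present; 6 new (o, i, a, h, b, i)
  "njpogx" → prefix "njp" already present; 3 new (o, g, x)
  "njpi" → prefix "njp" already present; 1 new (i)
Total nodes = 5 + 9 + 5 + 7 + 5 + 8 + 7 + 4 + 6 + 3 + 1 = 60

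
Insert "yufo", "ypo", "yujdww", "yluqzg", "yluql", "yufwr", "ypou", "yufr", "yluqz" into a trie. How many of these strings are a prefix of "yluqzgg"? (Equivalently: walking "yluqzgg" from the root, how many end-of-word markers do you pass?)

2

Traverse "yluqzgg" character by character; count nodes along the way that are marked as word ends.
Prefixes of the query that are stored words: "yluqz", "yluqzg"
Count: 2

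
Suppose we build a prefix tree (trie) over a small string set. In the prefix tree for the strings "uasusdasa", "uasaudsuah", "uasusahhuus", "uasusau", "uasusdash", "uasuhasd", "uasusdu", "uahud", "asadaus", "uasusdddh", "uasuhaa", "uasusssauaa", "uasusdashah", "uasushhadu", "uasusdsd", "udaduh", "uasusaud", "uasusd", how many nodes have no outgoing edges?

Leaves are exactly the stored words that no other stored word extends.
Those words: "asadaus", "uahud", "uasaudsuah", "uasuhaa", "uasuhasd", "uasusahhuus", "uasusaud", "uasusdasa", "uasusdashah", "uasusdddh", "uasusdsd", "uasusdu", "uasushhadu", "uasusssauaa", "udaduh"
Leaf count: 15

15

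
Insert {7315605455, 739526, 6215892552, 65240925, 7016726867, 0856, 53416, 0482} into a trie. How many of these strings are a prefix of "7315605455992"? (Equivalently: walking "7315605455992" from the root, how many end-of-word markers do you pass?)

Check each prefix of "7315605455992" against the stored set — each match is an end-marker on the path.
Prefixes of the query that are stored words: "7315605455"
Count: 1

1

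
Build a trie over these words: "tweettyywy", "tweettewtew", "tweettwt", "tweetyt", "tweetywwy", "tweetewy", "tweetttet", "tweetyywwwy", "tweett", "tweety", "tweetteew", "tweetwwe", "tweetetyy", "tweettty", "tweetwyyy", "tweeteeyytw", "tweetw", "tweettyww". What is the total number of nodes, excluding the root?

52

Count nodes per top-level branch (shared prefixes stored once):
  't'-branch (tweeteeyytw, tweetetyy, tweetewy, tweett, tweetteew, tweettewtew, tweetttet, tweettty, tweettwt, tweettyww, tweettyywy, tweetw, tweetwwe, tweetwyyy, tweety, tweetyt, tweetywwy, tweetyywwwy): 52 nodes
Sum: 52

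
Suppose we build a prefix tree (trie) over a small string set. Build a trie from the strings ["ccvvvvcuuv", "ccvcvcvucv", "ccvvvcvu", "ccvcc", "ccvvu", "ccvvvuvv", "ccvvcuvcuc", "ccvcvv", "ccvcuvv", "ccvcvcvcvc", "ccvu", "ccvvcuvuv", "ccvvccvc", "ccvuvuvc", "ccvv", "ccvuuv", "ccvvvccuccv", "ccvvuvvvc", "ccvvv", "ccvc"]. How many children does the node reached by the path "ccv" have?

3

The children of the "ccv" node are the distinct next characters among strings starting with "ccv".
Characters that immediately follow "ccv" among the stored strings: {c, u, v}.
That node has 3 child edges.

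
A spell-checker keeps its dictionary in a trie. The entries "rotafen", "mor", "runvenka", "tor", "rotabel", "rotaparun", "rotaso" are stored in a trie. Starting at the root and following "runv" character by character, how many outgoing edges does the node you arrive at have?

1

The children of the "runv" node are the distinct next characters among strings starting with "runv".
Characters that immediately follow "runv" among the stored strings: {e}.
That node has 1 child edge.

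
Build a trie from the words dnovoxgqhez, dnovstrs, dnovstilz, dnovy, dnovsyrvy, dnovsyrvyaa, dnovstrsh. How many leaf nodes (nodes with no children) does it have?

5

Leaves are exactly the stored words that no other stored word extends.
Those words: "dnovoxgqhez", "dnovstilz", "dnovstrsh", "dnovsyrvyaa", "dnovy"
Leaf count: 5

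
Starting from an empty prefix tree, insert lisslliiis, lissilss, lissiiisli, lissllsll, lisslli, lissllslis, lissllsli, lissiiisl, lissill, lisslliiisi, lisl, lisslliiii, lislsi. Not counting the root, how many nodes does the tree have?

30

Count nodes per top-level branch (shared prefixes stored once):
  'l'-branch (lisl, lislsi, lissiiisl, lissiiisli, lissill, lissilss, lisslli, lisslliiii, lisslliiis, lisslliiisi, lissllsli, lissllslis, lissllsll): 30 nodes
Sum: 30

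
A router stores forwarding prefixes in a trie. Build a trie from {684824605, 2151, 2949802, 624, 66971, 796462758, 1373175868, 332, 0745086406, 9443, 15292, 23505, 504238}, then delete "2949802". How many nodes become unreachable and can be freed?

After clearing the end-marker at "2949802", prune upward until reaching a node still needed by another word.
The suffix "949802" (6 nodes) is used only by "2949802"; the node for "2" still has the child "1", so pruning stops there.
Nodes removed: 6

6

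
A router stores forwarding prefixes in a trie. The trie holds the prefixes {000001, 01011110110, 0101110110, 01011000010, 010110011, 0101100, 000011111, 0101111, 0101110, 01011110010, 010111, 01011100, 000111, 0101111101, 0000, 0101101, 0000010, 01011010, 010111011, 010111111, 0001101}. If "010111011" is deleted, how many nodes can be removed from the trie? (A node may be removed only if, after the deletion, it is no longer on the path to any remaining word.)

Walk "010111011" from the leaf back toward the root, removing each node that no remaining word uses.
Every node on "010111011" is still needed (e.g. by "0101110110"), so nothing is freed.
Nodes removed: 0

0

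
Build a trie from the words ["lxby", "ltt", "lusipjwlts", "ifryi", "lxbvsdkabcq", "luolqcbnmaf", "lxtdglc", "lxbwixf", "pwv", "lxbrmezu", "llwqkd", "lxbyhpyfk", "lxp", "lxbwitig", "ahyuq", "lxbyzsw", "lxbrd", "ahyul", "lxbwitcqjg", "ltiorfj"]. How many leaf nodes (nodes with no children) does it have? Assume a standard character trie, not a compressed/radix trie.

Leaves are exactly the stored words that no other stored word extends.
Those words: "ahyul", "ahyuq", "ifryi", "llwqkd", "ltiorfj", "ltt", "luolqcbnmaf", "lusipjwlts", "lxbrd", "lxbrmezu", "lxbvsdkabcq", "lxbwitcqjg", "lxbwitig", "lxbwixf", "lxbyhpyfk", "lxbyzsw", "lxp", "lxtdglc", "pwv"
Leaf count: 19

19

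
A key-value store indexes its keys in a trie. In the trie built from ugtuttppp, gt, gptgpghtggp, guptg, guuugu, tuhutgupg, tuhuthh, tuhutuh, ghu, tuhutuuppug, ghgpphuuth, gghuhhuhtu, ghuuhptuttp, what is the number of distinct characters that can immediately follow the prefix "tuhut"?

3

The children of the "tuhut" node are the distinct next characters among strings starting with "tuhut".
Characters that immediately follow "tuhut" among the stored strings: {g, h, u}.
That node has 3 child edges.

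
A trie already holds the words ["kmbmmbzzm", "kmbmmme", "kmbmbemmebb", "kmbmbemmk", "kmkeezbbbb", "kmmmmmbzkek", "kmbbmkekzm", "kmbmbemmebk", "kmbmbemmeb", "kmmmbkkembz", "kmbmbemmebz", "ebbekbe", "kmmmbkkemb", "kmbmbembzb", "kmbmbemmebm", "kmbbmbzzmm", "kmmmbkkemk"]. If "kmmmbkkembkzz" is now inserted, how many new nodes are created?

Walking "kmmmbkkembkzz" from the root, the first 10 characters ("kmmmbkkemb") follow existing edges; "k" is the first miss.
So 13 − 10 = 3 new nodes.

3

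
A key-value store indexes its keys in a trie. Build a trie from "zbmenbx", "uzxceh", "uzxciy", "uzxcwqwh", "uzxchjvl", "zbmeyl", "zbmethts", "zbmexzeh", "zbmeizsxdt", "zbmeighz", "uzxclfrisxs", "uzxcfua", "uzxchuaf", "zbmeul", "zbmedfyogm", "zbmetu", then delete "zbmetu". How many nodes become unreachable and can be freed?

1

Walk "zbmetu" from the leaf back toward the root, removing each node that no remaining word uses.
The suffix "u" (1 node) is used only by "zbmetu"; the node for "zbmet" still has the child "h", so pruning stops there.
Nodes removed: 1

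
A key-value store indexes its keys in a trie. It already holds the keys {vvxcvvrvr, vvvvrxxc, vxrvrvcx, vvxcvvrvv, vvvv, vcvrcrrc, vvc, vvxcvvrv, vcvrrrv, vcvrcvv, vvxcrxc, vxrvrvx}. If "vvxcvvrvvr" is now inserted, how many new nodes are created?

1

The longest prefix of "vvxcvvrvvr" already in the trie is "vvxcvvrvv" (length 9).
Each of the 1 remaining characters creates one node.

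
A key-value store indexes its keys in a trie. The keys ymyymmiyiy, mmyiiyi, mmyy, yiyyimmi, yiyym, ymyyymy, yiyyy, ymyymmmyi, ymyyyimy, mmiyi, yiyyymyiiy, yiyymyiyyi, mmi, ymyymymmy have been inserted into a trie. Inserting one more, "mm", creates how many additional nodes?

"mm" is already a full path in the trie; only an end-marker is added.
No new nodes are needed: 0.

0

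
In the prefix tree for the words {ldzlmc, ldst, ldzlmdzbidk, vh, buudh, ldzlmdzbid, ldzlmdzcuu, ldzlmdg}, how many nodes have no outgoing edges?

Leaves are exactly the stored words that no other stored word extends.
Those words: "buudh", "ldst", "ldzlmc", "ldzlmdg", "ldzlmdzbidk", "ldzlmdzcuu", "vh"
Leaf count: 7

7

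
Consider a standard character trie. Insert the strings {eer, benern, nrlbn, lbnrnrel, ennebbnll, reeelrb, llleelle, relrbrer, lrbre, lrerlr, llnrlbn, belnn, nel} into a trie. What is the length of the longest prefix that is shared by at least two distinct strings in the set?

Equivalently: take the maximum, over all pairs, of their longest common prefix length.
e.g. "belnn" and "benern" share the prefix "be" of length 2; no pair shares a longer one.
Longest shared-prefix length: 2

2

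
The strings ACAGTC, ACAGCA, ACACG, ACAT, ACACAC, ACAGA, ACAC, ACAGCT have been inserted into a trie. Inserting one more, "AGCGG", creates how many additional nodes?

"A" is already a path in the trie; the remaining "GCGG" must be added.
Each of the 4 remaining characters creates one node.

4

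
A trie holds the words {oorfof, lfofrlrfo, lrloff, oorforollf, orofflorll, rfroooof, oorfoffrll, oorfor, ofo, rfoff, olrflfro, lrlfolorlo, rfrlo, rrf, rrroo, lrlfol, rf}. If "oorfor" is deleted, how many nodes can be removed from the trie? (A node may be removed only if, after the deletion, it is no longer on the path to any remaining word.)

Walk "oorfor" from the leaf back toward the root, removing each node that no remaining word uses.
Every node on "oorfor" is still needed (e.g. by "oorforollf"), so nothing is freed.
Nodes removed: 0

0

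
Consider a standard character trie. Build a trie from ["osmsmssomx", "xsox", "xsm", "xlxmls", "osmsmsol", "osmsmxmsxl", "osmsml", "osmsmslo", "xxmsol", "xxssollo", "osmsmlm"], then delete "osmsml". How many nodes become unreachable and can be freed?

0

A node on "osmsml"'s path can go only if nothing else ends at it or branches off below it.
Every node on "osmsml" is still needed (e.g. by "osmsmlm"), so nothing is freed.
Nodes removed: 0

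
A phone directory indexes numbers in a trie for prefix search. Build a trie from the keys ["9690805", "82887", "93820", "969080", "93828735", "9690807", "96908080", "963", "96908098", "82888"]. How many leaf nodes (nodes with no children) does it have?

Leaves are exactly the stored words that no other stored word extends.
Those words: "82887", "82888", "93820", "93828735", "963", "9690805", "9690807", "96908080", "96908098"
Leaf count: 9

9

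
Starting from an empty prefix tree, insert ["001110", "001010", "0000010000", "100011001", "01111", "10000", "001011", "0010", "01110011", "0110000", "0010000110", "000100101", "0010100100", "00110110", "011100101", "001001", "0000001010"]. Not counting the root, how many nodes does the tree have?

Count nodes per top-level branch (shared prefixes stored once):
  '0'-branch (0000001010, 0000010000, 000100101, 0010, 0010000110, 001001, 001010, 0010100100, 001011, 00110110, 001110, 0110000, 011100101, 01110011, 01111): 58 nodes
  '1'-branch (10000, 100011001): 10 nodes
Sum: 68

68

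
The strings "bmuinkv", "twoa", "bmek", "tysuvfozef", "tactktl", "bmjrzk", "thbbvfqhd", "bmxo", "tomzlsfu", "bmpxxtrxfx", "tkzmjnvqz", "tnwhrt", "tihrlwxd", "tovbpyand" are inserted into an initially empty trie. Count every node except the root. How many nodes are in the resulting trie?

Trace insertions, counting only characters that open a new branch:
  "bmuinkv" → 7 new (b, m, u, i, n, k, v)
  "twoa" → 4 new (t, w, o, a)
  "bmek" → prefix "bm" already present; 2 new (e, k)
  "tysuvfozef" → prefix "t" already present; 9 new (y, s, u, v, f, o, z, e, f)
  "tactktl" → prefix "t" already present; 6 new (a, c, t, k, t, l)
  "bmjrzk" → prefix "bm" already present; 4 new (j, r, z, k)
  "thbbvfqhd" → prefix "t" already present; 8 new (h, b, b, v, f, q, h, d)
  "bmxo" → prefix "bm" already present; 2 new (x, o)
  "tomzlsfu" → prefix "t" already present; 7 new (o, m, z, l, s, f, u)
  "bmpxxtrxfx" → prefix "bm" already present; 8 new (p, x, x, t, r, x, f, x)
  "tkzmjnvqz" → prefix "t" already present; 8 new (k, z, m, j, n, v, q, z)
  "tnwhrt" → prefix "t" already present; 5 new (n, w, h, r, t)
  "tihrlwxd" → prefix "t" already present; 7 new (i, h, r, l, w, x, d)
  "tovbpyand" → prefix "to" already present; 7 new (v, b, p, y, a, n, d)
Total nodes = 7 + 4 + 2 + 9 + 6 + 4 + 8 + 2 + 7 + 8 + 8 + 5 + 7 + 7 = 84

84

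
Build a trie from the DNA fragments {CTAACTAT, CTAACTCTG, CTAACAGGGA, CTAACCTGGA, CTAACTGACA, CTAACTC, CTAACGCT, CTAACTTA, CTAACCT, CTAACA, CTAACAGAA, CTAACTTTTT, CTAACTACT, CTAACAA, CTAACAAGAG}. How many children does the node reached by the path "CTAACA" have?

The children of the "CTAACA" node are the distinct next characters among strings starting with "CTAACA".
Distinct next characters after "CTAACA": A, G.
That node has 2 child edges.

2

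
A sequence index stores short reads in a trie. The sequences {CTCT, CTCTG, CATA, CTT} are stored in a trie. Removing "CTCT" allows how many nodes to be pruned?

After clearing the end-marker at "CTCT", prune upward until reaching a node still needed by another word.
Every node on "CTCT" is still needed (e.g. by "CTCTG"), so nothing is freed.
Nodes removed: 0

0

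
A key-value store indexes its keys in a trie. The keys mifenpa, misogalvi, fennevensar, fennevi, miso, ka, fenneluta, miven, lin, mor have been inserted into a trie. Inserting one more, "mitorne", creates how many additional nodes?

"mi" is already a path in the trie; the remaining "torne" must be added.
New nodes needed: |"mitorne"| − 2 = 7 − 2 = 5.

5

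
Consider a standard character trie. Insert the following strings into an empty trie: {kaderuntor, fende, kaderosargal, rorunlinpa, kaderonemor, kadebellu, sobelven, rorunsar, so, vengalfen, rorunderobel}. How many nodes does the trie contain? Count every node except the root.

69

For each word, the new-node count is its length minus the longest prefix already in the trie:
  "kaderuntor" → 10 new (k, a, d, e, r, u, n, t, o, r)
  "fende" → 5 new (f, e, n, d, e)
  "kaderosargal" → prefix "kader" already present; 7 new (o, s, a, r, g, a, l)
  "rorunlinpa" → 10 new (r, o, r, u, n, l, i, n, p, a)
  "kaderonemor" → prefix "kadero" already present; 5 new (n, e, m, o, r)
  "kadebellu" → prefix "kade" already present; 5 new (b, e, l, l, u)
  "sobelven" → 8 new (s, o, b, e, l, v, e, n)
  "rorunsar" → prefix "rorun" already present; 3 new (s, a, r)
  "so" → prefix "so" already present; 0 new (none)
  "vengalfen" → 9 new (v, e, n, g, a, l, f, e, n)
  "rorunderobel" → prefix "rorun" already present; 7 new (d, e, r, o, b, e, l)
Total nodes = 10 + 5 + 7 + 10 + 5 + 5 + 8 + 3 + 0 + 9 + 7 = 69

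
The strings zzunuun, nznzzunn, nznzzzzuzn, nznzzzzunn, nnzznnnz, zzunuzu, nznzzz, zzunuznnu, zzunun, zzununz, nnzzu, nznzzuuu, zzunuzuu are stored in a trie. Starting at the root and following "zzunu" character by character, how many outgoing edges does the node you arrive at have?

3

Follow the path "zzunu" to its node, then look at its outgoing edges.
Distinct next characters after "zzunu": n, u, z.
That node has 3 child edges.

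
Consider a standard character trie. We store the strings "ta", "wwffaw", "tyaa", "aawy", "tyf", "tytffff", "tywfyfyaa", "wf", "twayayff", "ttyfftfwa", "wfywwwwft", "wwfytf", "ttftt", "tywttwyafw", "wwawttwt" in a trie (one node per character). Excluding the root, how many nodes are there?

Insert word by word; a character creates a node only if that edge doesn't already exist:
  "ta" → 2 new (t, a)
  "wwffaw" → 6 new (w, w, f, f, a, w)
  "tyaa" → prefix "t" already present; 3 new (y, a, a)
  "aawy" → 4 new (a, a, w, y)
  "tyf" → prefix "ty" already present; 1 new (f)
  "tytffff" → prefix "ty" already present; 5 new (t, f, f, f, f)
  "tywfyfyaa" → prefix "ty" already present; 7 new (w, f, y, f, y, a, a)
  "wf" → prefix "w" already present; 1 new (f)
  "twayayff" → prefix "t" already present; 7 new (w, a, y, a, y, f, f)
  "ttyfftfwa" → prefix "t" already present; 8 new (t, y, f, f, t, f, w, a)
  "wfywwwwft" → prefix "wf" already present; 7 new (y, w, w, w, w, f, t)
  "wwfytf" → prefix "wwf" already present; 3 new (y, t, f)
  "ttftt" → prefix "tt" already present; 3 new (f, t, t)
  "tywttwyafw" → prefix "tyw" already present; 7 new (t, t, w, y, a, f, w)
  "wwawttwt" → prefix "ww" already present; 6 new (a, w, t, t, w, t)
Total nodes = 2 + 6 + 3 + 4 + 1 + 5 + 7 + 1 + 7 + 8 + 7 + 3 + 3 + 7 + 6 = 70

70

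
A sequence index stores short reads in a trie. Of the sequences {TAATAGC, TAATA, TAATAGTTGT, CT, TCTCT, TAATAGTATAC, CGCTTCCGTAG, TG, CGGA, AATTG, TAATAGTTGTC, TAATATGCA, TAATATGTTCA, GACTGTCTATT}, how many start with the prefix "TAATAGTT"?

Filter for entries beginning with "TAATAGTT":
Words under "TAATAGTT": TAATAGTTGT, TAATAGTTGTC
Count: 2

2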